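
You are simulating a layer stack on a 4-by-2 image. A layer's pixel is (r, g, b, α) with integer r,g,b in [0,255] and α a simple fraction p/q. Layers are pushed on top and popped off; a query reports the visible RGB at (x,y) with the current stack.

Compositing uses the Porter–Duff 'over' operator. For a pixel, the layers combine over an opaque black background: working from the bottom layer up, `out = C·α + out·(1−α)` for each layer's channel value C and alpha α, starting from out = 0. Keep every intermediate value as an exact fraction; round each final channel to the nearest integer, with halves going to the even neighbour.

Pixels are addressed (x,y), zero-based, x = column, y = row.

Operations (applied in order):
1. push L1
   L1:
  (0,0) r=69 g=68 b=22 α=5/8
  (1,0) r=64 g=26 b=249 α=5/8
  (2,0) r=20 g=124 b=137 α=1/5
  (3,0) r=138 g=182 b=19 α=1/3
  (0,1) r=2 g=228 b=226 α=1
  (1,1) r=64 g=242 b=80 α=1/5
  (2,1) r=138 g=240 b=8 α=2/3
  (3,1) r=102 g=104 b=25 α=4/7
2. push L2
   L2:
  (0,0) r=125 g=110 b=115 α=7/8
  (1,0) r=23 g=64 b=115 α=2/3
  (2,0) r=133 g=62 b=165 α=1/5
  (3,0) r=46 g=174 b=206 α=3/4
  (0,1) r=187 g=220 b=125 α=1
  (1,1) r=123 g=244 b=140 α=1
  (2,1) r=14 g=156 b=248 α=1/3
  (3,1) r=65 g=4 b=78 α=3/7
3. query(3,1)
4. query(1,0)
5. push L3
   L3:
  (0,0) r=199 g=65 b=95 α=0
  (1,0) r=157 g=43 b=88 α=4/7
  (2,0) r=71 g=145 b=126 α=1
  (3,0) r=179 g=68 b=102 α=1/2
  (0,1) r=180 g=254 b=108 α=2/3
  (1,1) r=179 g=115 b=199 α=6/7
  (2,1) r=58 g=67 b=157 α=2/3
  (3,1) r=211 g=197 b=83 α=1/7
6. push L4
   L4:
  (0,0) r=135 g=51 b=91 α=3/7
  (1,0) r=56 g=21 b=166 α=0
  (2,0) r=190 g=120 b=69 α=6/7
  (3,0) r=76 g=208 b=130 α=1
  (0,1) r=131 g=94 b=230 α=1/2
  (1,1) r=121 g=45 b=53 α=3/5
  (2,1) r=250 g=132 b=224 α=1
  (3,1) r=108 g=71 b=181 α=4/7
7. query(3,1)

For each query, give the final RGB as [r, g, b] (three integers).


query (3,1) [L1,L2] — begin 0,0,0
L1 α=4/7: [408/7, 416/7, 100/7]
L2 α=3/7: [2997/49, 1748/49, 2038/49]
rounded: [61, 36, 42]

(1,0) stack=L1,L2; from [0,0,0]:
after L1 α=5/8: [40, 65/4, 1245/8]
after L2 α=2/3: [86/3, 577/12, 3085/24]
= [29, 48, 129]

(3,1) stack=L1,L2,L3,L4; from [0,0,0]:
after L1 α=4/7: [408/7, 416/7, 100/7]
after L2 α=3/7: [2997/49, 1748/49, 2038/49]
after L3 α=1/7: [28321/343, 20141/343, 16295/343]
after L4 α=4/7: [233139/2401, 157835/2401, 297217/2401]
= [97, 66, 124]


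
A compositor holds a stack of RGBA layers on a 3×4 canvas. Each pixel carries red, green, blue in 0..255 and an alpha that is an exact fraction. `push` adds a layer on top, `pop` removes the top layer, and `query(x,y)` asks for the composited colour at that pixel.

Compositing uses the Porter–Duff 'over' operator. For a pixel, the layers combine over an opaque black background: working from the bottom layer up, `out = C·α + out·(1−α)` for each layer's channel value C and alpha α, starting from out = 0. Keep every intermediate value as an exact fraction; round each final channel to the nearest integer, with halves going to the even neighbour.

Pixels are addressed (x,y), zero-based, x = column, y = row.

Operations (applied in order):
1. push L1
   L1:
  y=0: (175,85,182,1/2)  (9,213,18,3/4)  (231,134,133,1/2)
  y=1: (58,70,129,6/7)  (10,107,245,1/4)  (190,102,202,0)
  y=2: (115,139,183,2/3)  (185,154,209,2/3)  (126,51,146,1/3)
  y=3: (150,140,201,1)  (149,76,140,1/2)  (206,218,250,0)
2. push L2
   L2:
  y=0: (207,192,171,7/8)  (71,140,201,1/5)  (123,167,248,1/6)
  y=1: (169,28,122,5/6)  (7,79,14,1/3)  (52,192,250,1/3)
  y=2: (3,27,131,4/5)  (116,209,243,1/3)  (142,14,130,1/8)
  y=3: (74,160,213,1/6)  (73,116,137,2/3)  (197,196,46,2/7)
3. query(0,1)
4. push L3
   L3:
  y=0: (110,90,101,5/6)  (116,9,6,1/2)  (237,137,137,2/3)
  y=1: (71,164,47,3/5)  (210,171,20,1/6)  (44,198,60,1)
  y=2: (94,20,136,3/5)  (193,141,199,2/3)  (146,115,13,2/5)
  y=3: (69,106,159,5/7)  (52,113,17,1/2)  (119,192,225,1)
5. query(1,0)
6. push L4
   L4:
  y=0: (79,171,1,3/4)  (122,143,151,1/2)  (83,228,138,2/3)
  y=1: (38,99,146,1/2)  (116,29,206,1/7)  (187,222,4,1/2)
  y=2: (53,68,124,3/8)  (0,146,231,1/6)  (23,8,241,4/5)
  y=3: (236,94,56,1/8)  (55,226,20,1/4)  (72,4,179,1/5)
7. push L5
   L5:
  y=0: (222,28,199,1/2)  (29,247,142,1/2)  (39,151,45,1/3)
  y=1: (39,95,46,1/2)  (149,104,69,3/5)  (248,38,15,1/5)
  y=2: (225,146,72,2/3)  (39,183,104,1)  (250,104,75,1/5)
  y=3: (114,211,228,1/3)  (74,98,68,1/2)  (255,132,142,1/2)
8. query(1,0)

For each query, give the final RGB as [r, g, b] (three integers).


at x=0,y=1 over L1,L2:
+L1 (α=6/7) → [348/7, 60, 774/7]
+L2 (α=5/6) → [6263/42, 100/3, 2522/21]
→ [149, 33, 120]

at x=1,y=0 over L1,L2,L3:
L1 α=3/4: [27/4, 639/4, 27/2]
L2 α=1/5: [98/5, 779/5, 51]
L3 α=1/2: [339/5, 412/5, 57/2]
rounded: [68, 82, 28]

(1,0) stack=L1,L2,L3,L4,L5; from [0,0,0]:
after L1 α=3/4: [27/4, 639/4, 27/2]
after L2 α=1/5: [98/5, 779/5, 51]
after L3 α=1/2: [339/5, 412/5, 57/2]
after L4 α=1/2: [949/10, 1127/10, 359/4]
after L5 α=1/2: [1239/20, 3597/20, 927/8]
→ [62, 180, 116]


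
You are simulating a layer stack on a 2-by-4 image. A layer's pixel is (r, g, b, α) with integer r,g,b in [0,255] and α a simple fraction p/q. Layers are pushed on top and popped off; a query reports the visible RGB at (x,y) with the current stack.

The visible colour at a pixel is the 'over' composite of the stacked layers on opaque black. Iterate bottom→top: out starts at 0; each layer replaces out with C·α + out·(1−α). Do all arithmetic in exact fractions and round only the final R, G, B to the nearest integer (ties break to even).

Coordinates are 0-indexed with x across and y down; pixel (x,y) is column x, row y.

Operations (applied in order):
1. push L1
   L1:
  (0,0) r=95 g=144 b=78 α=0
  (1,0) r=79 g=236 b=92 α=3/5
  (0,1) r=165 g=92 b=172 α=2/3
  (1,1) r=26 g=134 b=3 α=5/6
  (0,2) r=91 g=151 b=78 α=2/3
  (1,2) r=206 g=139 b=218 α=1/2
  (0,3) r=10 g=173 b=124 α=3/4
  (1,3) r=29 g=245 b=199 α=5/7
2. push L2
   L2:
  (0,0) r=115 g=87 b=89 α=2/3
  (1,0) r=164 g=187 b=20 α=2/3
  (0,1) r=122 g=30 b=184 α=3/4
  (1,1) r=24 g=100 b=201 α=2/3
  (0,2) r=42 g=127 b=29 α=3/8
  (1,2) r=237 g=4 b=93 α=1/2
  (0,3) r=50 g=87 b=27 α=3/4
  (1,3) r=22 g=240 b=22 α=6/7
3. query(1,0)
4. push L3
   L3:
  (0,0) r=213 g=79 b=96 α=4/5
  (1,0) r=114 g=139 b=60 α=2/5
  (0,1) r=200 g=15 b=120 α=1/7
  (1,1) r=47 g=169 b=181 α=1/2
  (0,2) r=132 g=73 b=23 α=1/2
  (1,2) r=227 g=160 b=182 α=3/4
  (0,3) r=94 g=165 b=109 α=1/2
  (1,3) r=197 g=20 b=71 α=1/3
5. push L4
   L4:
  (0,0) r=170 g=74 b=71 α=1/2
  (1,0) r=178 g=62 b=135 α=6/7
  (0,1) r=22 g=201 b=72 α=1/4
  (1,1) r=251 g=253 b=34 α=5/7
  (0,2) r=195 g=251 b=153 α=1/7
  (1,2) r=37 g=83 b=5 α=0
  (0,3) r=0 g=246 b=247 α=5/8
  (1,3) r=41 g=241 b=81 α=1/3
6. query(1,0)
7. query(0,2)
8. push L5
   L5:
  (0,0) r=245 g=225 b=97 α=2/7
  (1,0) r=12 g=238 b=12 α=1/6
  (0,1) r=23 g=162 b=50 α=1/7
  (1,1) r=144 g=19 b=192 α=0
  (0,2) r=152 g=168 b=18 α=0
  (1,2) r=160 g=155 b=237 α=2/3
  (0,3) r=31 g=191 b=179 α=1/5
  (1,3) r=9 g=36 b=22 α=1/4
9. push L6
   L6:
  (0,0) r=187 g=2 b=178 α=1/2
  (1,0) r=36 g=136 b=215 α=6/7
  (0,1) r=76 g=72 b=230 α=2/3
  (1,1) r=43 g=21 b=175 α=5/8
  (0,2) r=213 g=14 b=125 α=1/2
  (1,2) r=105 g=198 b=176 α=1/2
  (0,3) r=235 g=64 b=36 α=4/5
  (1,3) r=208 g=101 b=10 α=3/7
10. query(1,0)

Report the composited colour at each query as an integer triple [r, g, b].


at x=1,y=0 over L1,L2:
after L1 α=3/5: [237/5, 708/5, 276/5]
after L2 α=2/3: [1877/15, 2578/15, 476/15]
rounded: [125, 172, 32]

at x=1,y=0 over L1,L2,L3,L4:
+L1 (α=3/5) → [237/5, 708/5, 276/5]
+L2 (α=2/3) → [1877/15, 2578/15, 476/15]
+L3 (α=2/5) → [3017/25, 3968/25, 1076/25]
+L4 (α=6/7) → [29717/175, 13268/175, 21326/175]
= [170, 76, 122]

(0,2) stack=L1,L2,L3,L4; from [0,0,0]:
after L1 α=2/3: [182/3, 302/3, 52]
after L2 α=3/8: [161/3, 2653/24, 347/8]
after L3 α=1/2: [557/6, 4405/48, 531/16]
after L4 α=1/7: [752/7, 6413/56, 2817/56]
= [107, 115, 50]

at x=1,y=0 over L1,L2,L3,L4,L5,L6:
after L1 α=3/5: [237/5, 708/5, 276/5]
after L2 α=2/3: [1877/15, 2578/15, 476/15]
after L3 α=2/5: [3017/25, 3968/25, 1076/25]
after L4 α=6/7: [29717/175, 13268/175, 21326/175]
after L5 α=1/6: [30137/210, 10799/105, 10873/105]
after L6 α=6/7: [75497/1470, 96479/735, 146323/735]
= [51, 131, 199]


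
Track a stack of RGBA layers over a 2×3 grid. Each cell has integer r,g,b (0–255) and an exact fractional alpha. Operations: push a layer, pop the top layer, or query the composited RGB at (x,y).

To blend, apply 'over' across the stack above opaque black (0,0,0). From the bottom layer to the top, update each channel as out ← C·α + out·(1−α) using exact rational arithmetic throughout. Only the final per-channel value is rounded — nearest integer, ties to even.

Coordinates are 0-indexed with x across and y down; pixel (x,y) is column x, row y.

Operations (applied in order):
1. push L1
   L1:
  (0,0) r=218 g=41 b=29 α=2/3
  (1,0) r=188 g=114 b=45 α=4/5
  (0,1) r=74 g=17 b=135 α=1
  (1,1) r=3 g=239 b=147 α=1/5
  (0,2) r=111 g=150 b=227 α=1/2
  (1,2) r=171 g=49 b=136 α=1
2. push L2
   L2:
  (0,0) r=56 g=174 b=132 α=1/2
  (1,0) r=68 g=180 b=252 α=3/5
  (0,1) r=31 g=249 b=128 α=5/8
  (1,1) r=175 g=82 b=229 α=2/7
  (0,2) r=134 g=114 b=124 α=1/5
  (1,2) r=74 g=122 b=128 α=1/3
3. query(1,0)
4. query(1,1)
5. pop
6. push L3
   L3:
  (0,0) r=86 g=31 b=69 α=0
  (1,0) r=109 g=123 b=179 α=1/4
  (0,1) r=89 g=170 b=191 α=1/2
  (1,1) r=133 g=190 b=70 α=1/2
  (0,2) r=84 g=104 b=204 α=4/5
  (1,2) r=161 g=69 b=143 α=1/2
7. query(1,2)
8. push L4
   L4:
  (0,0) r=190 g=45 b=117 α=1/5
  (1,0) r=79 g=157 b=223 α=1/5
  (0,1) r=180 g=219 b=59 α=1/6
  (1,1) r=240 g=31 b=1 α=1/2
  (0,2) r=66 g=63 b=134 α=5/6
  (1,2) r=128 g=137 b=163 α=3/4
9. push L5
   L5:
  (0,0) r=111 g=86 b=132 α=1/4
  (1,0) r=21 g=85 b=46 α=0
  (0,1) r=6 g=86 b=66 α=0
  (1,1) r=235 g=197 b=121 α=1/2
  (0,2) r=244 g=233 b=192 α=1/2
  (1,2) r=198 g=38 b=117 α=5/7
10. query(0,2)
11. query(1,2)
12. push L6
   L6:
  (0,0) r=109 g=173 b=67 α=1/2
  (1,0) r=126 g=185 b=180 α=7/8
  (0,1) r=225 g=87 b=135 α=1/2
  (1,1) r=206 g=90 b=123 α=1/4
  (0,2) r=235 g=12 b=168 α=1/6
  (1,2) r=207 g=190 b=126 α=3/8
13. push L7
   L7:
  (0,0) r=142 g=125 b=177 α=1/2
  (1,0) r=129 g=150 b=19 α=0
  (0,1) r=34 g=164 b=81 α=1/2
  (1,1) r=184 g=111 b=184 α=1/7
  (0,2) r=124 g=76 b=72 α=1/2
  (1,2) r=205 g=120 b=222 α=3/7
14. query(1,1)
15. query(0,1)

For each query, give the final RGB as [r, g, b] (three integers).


(1,0) stack=L1,L2; from [0,0,0]:
L1 α=4/5: [752/5, 456/5, 36]
L2 α=3/5: [2524/25, 3612/25, 828/5]
rounded: [101, 144, 166]

(1,1) stack=L1,L2; from [0,0,0]:
+L1 (α=1/5) → [3/5, 239/5, 147/5]
+L2 (α=2/7) → [353/7, 403/7, 605/7]
rounded: [50, 58, 86]

at x=1,y=2 over L1,L3:
after L1 α=1: [171, 49, 136]
after L3 α=1/2: [166, 59, 279/2]
→ [166, 59, 140]

at x=0,y=2 over L1,L3,L4,L5:
after L1 α=1/2: [111/2, 75, 227/2]
after L3 α=4/5: [783/10, 491/5, 1859/10]
after L4 α=5/6: [1361/20, 1033/15, 2853/20]
after L5 α=1/2: [6241/40, 2264/15, 6693/40]
→ [156, 151, 167]

at x=1,y=2 over L1,L3,L4,L5:
after L1 α=1: [171, 49, 136]
after L3 α=1/2: [166, 59, 279/2]
after L4 α=3/4: [275/2, 235/2, 1257/8]
after L5 α=5/7: [1265/7, 425/7, 3597/28]
rounded: [181, 61, 128]

(1,1) stack=L1,L3,L4,L5,L6,L7; from [0,0,0]:
after L1 α=1/5: [3/5, 239/5, 147/5]
after L3 α=1/2: [334/5, 1189/10, 497/10]
after L4 α=1/2: [767/5, 1499/20, 507/20]
after L5 α=1/2: [971/5, 5439/40, 2927/40]
after L6 α=1/4: [3943/20, 19917/160, 13701/160]
after L7 α=1/7: [13669/70, 68631/560, 55823/560]
→ [195, 123, 100]

(0,1) stack=L1,L3,L4,L5,L6,L7; from [0,0,0]:
+L1 (α=1) → [74, 17, 135]
+L3 (α=1/2) → [163/2, 187/2, 163]
+L4 (α=1/6) → [1175/12, 1373/12, 437/3]
+L5 (α=0) → [1175/12, 1373/12, 437/3]
+L6 (α=1/2) → [3875/24, 2417/24, 421/3]
+L7 (α=1/2) → [4691/48, 6353/48, 332/3]
→ [98, 132, 111]


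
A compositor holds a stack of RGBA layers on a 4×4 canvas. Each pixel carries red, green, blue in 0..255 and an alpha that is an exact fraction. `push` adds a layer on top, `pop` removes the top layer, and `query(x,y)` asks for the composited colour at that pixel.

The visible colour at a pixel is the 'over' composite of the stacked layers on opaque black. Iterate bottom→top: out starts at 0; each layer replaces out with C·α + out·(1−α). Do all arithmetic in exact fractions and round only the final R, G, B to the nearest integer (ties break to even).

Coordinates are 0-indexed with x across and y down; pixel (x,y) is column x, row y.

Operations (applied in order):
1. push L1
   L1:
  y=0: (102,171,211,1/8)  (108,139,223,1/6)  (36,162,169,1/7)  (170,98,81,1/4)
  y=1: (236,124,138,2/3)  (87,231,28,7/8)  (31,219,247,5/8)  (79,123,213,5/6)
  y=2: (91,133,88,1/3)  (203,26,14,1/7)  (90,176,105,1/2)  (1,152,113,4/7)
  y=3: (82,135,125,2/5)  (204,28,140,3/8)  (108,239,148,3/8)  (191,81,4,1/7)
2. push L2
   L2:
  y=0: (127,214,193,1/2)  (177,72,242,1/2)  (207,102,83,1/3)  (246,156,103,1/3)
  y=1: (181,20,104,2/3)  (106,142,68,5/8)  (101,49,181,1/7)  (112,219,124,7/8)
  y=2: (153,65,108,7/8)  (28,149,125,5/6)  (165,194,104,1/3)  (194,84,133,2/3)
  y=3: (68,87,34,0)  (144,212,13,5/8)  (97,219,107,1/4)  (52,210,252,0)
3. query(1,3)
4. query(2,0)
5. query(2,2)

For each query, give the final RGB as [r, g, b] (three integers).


at x=1,y=3 over L1,L2:
L1 α=3/8: [153/2, 21/2, 105/2]
L2 α=5/8: [1899/16, 2183/16, 445/16]
= [119, 136, 28]

at x=2,y=0 over L1,L2:
after L1 α=1/7: [36/7, 162/7, 169/7]
after L2 α=1/3: [507/7, 346/7, 919/21]
→ [72, 49, 44]

(2,2) stack=L1,L2; from [0,0,0]:
after L1 α=1/2: [45, 88, 105/2]
after L2 α=1/3: [85, 370/3, 209/3]
rounded: [85, 123, 70]


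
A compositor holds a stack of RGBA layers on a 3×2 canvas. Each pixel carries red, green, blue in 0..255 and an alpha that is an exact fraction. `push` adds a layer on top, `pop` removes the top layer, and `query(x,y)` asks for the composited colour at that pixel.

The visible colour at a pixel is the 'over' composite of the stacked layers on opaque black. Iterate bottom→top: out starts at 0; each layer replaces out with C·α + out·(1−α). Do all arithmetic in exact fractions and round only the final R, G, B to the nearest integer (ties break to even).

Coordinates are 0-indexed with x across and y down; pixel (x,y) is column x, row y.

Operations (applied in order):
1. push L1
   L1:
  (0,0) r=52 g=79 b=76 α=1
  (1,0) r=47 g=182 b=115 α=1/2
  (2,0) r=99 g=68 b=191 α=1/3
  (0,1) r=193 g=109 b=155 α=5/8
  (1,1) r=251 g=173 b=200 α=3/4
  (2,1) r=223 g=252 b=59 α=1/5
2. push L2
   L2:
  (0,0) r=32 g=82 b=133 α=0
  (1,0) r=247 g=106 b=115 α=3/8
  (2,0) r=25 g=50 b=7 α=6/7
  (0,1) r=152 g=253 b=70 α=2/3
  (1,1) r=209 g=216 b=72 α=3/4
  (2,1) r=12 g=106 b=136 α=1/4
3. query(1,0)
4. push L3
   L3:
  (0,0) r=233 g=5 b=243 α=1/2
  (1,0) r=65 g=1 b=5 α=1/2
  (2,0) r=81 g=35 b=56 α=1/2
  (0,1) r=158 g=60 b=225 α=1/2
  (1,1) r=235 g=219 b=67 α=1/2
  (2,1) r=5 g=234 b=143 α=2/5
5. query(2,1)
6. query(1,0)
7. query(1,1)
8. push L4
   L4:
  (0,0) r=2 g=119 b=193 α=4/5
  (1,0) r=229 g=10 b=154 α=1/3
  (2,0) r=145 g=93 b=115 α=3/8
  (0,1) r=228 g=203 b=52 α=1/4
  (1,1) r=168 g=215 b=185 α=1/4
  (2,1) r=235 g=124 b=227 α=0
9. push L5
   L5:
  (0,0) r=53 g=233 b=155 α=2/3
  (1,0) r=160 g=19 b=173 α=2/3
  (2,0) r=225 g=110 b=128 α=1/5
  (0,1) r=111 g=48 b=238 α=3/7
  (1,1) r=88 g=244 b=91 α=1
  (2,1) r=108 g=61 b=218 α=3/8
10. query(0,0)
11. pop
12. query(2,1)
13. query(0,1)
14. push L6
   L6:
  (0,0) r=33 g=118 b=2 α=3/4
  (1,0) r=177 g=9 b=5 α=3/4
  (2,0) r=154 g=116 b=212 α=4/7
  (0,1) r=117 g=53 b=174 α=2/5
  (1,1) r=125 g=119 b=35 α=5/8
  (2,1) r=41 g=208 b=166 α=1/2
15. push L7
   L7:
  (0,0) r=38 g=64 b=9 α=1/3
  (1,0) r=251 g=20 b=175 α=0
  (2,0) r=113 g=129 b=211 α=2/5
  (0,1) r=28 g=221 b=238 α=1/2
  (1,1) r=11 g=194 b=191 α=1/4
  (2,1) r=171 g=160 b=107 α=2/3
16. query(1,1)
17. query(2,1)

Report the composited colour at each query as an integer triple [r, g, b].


(1,0) stack=L1,L2; from [0,0,0]:
after L1 α=1/2: [47/2, 91, 115/2]
after L2 α=3/8: [1717/16, 773/8, 1265/16]
= [107, 97, 79]

query (2,1) [L1,L2,L3] — begin 0,0,0
after L1 α=1/5: [223/5, 252/5, 59/5]
after L2 α=1/4: [729/20, 643/10, 857/20]
after L3 α=2/5: [2387/100, 6609/50, 8291/100]
→ [24, 132, 83]

query (1,0) [L1,L2,L3] — begin 0,0,0
+L1 (α=1/2) → [47/2, 91, 115/2]
+L2 (α=3/8) → [1717/16, 773/8, 1265/16]
+L3 (α=1/2) → [2757/32, 781/16, 1345/32]
= [86, 49, 42]

(1,1) stack=L1,L2,L3; from [0,0,0]:
L1 α=3/4: [753/4, 519/4, 150]
L2 α=3/4: [3261/16, 3111/16, 183/2]
L3 α=1/2: [7021/32, 6615/32, 317/4]
= [219, 207, 79]

query (0,0) [L1,L2,L3,L4,L5] — begin 0,0,0
L1 α=1: [52, 79, 76]
L2 α=0: [52, 79, 76]
L3 α=1/2: [285/2, 42, 319/2]
L4 α=4/5: [301/10, 518/5, 1863/10]
L5 α=2/3: [1361/30, 2848/15, 4963/30]
rounded: [45, 190, 165]

(2,1) stack=L1,L2,L3,L4; from [0,0,0]:
after L1 α=1/5: [223/5, 252/5, 59/5]
after L2 α=1/4: [729/20, 643/10, 857/20]
after L3 α=2/5: [2387/100, 6609/50, 8291/100]
after L4 α=0: [2387/100, 6609/50, 8291/100]
→ [24, 132, 83]

query (0,1) [L1,L2,L3,L4] — begin 0,0,0
L1 α=5/8: [965/8, 545/8, 775/8]
L2 α=2/3: [3397/24, 1531/8, 1895/24]
L3 α=1/2: [7189/48, 2011/16, 7295/48]
L4 α=1/4: [10837/64, 9281/64, 8127/64]
= [169, 145, 127]

(1,1) stack=L1,L2,L3,L4,L6,L7; from [0,0,0]:
after L1 α=3/4: [753/4, 519/4, 150]
after L2 α=3/4: [3261/16, 3111/16, 183/2]
after L3 α=1/2: [7021/32, 6615/32, 317/4]
after L4 α=1/4: [26439/128, 26725/128, 1691/16]
after L6 α=5/8: [159317/1024, 156335/1024, 7873/128]
after L7 α=1/4: [489215/4096, 667661/4096, 48067/512]
= [119, 163, 94]

at x=2,y=1 over L1,L2,L3,L4,L6,L7:
+L1 (α=1/5) → [223/5, 252/5, 59/5]
+L2 (α=1/4) → [729/20, 643/10, 857/20]
+L3 (α=2/5) → [2387/100, 6609/50, 8291/100]
+L4 (α=0) → [2387/100, 6609/50, 8291/100]
+L6 (α=1/2) → [6487/200, 17009/100, 24891/200]
+L7 (α=2/3) → [74887/600, 49009/300, 67691/600]
→ [125, 163, 113]


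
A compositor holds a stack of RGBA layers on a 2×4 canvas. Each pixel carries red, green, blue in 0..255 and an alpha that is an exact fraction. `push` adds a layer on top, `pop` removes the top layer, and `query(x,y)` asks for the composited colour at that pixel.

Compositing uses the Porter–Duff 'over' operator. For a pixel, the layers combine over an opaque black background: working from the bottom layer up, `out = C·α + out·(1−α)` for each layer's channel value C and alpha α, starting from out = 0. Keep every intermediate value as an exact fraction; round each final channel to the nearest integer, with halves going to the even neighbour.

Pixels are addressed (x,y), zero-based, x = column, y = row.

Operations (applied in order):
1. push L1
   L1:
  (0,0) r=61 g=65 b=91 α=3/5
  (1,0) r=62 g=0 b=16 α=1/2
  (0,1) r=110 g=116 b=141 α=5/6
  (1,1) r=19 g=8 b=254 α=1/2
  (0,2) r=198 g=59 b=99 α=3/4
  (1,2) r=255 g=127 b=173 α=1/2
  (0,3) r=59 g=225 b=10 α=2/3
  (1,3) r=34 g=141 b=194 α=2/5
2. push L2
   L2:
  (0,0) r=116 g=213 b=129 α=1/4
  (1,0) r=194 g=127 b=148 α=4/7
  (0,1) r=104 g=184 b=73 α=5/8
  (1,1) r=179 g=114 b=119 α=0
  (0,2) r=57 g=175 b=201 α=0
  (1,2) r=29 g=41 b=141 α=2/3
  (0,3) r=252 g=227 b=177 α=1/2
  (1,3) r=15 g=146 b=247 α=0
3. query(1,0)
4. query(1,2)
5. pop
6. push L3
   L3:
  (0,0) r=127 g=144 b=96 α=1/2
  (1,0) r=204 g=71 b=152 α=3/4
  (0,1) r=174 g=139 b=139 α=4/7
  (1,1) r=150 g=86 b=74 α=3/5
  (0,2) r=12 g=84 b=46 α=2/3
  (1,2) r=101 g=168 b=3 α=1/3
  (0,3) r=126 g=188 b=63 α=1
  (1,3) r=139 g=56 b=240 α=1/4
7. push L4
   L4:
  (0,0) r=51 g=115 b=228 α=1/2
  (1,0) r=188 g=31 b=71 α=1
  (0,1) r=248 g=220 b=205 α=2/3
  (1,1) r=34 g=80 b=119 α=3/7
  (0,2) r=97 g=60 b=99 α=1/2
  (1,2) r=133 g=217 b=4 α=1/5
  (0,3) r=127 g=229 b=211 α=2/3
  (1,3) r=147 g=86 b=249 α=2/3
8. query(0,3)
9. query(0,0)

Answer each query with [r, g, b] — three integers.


(1,0) stack=L1,L2; from [0,0,0]:
L1 α=1/2: [31, 0, 8]
L2 α=4/7: [869/7, 508/7, 88]
rounded: [124, 73, 88]

(1,2) stack=L1,L2; from [0,0,0]:
after L1 α=1/2: [255/2, 127/2, 173/2]
after L2 α=2/3: [371/6, 97/2, 737/6]
→ [62, 48, 123]

query (0,3) [L1,L3,L4] — begin 0,0,0
after L1 α=2/3: [118/3, 150, 20/3]
after L3 α=1: [126, 188, 63]
after L4 α=2/3: [380/3, 646/3, 485/3]
= [127, 215, 162]

at x=0,y=0 over L1,L3,L4:
after L1 α=3/5: [183/5, 39, 273/5]
after L3 α=1/2: [409/5, 183/2, 753/10]
after L4 α=1/2: [332/5, 413/4, 3033/20]
→ [66, 103, 152]


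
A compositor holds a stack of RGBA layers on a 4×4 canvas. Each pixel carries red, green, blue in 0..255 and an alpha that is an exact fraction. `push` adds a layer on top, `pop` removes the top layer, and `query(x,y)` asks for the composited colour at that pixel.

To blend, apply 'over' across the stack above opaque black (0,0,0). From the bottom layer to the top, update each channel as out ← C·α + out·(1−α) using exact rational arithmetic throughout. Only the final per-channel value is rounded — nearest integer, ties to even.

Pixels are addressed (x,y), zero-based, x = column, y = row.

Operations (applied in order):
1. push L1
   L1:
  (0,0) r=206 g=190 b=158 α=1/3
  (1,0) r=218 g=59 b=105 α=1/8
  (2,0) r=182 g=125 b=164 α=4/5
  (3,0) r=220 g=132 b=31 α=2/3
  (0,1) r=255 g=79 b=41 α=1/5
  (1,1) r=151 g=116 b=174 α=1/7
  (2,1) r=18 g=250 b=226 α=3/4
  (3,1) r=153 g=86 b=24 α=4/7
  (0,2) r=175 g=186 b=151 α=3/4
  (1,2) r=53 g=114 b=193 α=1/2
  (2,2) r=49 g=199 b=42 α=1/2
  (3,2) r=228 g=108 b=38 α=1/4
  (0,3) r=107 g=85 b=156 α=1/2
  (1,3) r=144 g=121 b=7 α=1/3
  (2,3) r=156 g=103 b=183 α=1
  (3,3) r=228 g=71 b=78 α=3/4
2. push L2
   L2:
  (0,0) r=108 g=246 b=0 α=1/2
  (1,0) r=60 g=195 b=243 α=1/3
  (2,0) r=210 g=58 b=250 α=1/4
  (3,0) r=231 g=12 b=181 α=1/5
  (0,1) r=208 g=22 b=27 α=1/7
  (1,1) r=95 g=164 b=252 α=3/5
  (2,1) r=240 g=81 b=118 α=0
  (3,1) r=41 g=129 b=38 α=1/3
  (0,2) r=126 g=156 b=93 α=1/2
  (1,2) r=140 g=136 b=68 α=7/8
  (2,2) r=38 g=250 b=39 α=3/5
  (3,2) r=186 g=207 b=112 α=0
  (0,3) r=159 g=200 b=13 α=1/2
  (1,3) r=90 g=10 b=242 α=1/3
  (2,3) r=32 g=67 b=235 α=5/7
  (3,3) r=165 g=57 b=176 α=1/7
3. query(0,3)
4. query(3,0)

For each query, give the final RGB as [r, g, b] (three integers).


(0,3) stack=L1,L2; from [0,0,0]:
after L1 α=1/2: [107/2, 85/2, 78]
after L2 α=1/2: [425/4, 485/4, 91/2]
= [106, 121, 46]

at x=3,y=0 over L1,L2:
after L1 α=2/3: [440/3, 88, 62/3]
after L2 α=1/5: [2453/15, 364/5, 791/15]
= [164, 73, 53]


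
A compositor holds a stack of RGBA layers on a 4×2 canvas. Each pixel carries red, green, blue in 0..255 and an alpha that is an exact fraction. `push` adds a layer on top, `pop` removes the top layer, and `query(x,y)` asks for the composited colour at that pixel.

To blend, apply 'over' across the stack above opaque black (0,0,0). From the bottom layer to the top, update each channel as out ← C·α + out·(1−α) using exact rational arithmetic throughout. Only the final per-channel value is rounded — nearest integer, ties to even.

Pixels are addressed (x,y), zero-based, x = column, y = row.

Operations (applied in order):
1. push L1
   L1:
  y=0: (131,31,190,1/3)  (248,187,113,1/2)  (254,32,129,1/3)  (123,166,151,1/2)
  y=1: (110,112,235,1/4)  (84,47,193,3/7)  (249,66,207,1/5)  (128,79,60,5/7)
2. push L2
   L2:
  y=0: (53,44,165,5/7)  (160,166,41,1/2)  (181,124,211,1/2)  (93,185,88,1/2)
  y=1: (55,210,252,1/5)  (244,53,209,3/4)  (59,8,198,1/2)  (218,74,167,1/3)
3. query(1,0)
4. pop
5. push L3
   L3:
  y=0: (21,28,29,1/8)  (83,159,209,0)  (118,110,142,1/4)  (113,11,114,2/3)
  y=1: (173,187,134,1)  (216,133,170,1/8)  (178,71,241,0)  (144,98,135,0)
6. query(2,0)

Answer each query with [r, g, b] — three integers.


(1,0) stack=L1,L2; from [0,0,0]:
+L1 (α=1/2) → [124, 187/2, 113/2]
+L2 (α=1/2) → [142, 519/4, 195/4]
= [142, 130, 49]

query (2,0) [L1,L3] — begin 0,0,0
after L1 α=1/3: [254/3, 32/3, 43]
after L3 α=1/4: [93, 71/2, 271/4]
rounded: [93, 36, 68]


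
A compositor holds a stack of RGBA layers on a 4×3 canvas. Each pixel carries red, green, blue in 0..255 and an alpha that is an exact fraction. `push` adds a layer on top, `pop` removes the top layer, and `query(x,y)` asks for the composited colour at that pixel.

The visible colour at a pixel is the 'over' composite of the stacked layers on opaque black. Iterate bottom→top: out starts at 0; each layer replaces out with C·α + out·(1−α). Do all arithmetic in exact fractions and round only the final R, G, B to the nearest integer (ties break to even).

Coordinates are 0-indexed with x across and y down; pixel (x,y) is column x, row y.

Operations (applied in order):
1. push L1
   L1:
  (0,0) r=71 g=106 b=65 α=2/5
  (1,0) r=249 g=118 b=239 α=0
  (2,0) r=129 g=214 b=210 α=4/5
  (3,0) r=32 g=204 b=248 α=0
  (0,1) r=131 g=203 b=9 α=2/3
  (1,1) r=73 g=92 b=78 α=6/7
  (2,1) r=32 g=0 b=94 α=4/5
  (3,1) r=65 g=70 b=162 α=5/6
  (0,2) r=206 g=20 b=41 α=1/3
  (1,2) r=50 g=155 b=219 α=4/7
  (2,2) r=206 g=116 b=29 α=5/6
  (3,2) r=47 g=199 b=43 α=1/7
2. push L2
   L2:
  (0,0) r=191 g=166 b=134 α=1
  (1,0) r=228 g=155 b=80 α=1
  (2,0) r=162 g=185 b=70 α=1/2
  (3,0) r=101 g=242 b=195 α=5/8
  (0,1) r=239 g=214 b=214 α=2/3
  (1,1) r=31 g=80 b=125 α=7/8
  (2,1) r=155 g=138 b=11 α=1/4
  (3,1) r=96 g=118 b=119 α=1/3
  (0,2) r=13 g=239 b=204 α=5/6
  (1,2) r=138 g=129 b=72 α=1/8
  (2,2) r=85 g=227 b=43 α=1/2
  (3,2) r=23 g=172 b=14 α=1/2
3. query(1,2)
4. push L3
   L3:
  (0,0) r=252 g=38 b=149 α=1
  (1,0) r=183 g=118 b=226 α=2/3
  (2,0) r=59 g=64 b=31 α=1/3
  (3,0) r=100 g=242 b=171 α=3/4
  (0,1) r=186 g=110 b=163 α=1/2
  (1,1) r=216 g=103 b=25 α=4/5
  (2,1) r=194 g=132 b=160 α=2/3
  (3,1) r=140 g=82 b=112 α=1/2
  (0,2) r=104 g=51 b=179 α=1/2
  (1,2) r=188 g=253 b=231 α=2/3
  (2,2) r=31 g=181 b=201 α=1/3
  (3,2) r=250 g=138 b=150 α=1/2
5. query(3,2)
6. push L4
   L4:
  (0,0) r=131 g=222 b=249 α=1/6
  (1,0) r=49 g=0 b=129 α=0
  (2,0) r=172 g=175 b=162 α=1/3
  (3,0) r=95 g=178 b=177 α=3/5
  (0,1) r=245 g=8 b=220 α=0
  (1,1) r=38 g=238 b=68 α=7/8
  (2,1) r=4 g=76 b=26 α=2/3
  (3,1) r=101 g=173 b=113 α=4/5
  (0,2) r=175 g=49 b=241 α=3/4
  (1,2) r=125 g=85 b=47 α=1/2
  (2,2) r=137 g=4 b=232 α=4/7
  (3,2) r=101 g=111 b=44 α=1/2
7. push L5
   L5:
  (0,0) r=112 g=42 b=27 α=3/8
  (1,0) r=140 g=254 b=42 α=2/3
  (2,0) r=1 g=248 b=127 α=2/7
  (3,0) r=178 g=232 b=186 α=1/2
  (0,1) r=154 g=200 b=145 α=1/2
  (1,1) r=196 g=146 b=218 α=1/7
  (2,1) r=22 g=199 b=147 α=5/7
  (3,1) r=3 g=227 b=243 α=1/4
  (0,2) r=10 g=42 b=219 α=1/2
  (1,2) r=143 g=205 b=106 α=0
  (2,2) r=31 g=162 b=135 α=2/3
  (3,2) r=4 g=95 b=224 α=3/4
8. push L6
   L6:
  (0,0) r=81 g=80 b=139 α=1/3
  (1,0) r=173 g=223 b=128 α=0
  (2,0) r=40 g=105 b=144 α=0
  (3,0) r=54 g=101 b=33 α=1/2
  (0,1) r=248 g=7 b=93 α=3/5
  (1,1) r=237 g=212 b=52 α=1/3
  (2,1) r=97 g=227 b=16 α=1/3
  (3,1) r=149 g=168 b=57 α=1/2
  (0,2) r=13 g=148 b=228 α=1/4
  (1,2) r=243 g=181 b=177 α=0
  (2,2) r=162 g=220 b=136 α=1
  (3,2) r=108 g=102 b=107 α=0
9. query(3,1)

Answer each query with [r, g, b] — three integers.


query (1,2) [L1,L2] — begin 0,0,0
L1 α=4/7: [200/7, 620/7, 876/7]
L2 α=1/8: [169/4, 749/8, 237/2]
→ [42, 94, 118]

(3,2) stack=L1,L2,L3; from [0,0,0]:
L1 α=1/7: [47/7, 199/7, 43/7]
L2 α=1/2: [104/7, 1403/14, 141/14]
L3 α=1/2: [927/7, 3335/28, 2241/28]
→ [132, 119, 80]

query (3,1) [L1,L2,L3,L4,L5,L6] — begin 0,0,0
after L1 α=5/6: [325/6, 175/3, 135]
after L2 α=1/3: [613/9, 704/9, 389/3]
after L3 α=1/2: [1873/18, 721/9, 725/6]
after L4 α=4/5: [1829/18, 6949/45, 3437/30]
after L5 α=1/4: [1847/24, 5177/30, 5867/40]
after L6 α=1/2: [5423/48, 10217/60, 8147/80]
rounded: [113, 170, 102]


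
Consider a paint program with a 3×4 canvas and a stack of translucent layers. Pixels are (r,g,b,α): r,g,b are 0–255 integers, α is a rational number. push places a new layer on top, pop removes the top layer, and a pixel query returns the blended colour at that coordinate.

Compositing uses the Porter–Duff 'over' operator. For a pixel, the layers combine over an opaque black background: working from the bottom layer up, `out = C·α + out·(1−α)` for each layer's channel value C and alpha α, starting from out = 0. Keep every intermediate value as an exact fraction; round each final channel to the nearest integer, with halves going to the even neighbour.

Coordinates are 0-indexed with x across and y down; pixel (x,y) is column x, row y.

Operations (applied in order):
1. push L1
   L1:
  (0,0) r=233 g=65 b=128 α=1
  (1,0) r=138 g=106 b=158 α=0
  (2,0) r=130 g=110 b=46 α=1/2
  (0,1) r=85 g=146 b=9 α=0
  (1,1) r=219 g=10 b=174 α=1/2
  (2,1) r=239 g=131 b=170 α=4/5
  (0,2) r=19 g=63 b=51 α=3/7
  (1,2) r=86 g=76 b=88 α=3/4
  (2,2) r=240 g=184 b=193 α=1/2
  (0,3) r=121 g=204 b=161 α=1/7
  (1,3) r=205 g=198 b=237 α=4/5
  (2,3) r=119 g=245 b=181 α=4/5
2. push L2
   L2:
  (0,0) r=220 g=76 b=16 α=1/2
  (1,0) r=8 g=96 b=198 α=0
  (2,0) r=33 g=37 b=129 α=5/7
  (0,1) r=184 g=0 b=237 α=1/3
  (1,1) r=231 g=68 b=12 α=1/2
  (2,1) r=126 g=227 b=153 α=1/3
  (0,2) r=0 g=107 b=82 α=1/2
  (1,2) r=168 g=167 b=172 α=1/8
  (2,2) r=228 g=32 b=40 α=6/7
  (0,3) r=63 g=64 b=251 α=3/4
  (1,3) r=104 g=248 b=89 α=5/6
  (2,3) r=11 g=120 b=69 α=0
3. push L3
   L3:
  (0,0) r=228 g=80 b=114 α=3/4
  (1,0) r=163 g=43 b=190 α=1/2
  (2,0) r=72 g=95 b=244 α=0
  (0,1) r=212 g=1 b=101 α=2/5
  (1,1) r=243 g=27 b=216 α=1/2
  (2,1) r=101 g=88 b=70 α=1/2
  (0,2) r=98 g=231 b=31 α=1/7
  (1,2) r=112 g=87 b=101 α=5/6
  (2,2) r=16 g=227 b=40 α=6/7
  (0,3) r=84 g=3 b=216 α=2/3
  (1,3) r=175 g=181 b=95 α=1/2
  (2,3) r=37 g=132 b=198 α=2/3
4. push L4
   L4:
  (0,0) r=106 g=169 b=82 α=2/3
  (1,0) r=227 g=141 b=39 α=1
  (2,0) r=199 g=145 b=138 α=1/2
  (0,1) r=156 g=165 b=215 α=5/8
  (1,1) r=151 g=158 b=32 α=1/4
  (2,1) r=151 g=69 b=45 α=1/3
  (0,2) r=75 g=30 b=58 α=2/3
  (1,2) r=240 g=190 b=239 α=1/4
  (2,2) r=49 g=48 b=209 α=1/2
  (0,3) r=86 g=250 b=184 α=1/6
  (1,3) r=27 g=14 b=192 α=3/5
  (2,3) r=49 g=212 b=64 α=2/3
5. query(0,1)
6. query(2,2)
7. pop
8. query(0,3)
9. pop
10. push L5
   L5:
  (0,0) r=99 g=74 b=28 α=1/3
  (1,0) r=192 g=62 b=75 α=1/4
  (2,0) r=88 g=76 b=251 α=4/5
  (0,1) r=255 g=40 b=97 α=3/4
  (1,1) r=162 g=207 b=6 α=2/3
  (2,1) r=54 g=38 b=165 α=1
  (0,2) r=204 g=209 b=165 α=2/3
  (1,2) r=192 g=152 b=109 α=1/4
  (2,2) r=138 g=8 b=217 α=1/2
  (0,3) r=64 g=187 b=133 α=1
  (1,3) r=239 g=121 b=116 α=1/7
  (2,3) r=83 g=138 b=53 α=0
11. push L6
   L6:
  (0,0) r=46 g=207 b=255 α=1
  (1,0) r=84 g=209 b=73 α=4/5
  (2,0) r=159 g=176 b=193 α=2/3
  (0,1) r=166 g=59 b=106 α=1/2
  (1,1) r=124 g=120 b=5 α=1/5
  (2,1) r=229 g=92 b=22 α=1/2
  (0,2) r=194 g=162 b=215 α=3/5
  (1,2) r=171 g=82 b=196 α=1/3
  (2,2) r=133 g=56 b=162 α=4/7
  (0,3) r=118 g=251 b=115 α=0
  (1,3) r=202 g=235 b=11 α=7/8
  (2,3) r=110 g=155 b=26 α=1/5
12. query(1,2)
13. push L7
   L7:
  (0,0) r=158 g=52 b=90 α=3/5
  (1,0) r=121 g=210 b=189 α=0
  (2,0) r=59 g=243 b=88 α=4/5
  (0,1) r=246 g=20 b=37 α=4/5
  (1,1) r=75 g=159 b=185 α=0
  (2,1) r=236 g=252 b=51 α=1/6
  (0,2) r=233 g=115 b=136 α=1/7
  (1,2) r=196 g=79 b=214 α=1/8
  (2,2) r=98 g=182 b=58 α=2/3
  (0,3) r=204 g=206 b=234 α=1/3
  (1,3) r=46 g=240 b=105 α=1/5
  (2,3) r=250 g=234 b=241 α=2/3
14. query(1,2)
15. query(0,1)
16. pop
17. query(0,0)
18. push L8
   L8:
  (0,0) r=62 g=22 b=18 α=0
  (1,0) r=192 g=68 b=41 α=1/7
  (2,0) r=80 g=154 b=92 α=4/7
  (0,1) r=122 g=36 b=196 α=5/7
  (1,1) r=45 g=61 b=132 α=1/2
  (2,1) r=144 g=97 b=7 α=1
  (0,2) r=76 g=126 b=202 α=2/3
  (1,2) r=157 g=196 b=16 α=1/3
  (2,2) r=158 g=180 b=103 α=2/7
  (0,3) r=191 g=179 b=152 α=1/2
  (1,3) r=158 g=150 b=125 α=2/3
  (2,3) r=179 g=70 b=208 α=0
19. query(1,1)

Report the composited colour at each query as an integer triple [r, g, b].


query (0,1) [L1,L2,L3,L4] — begin 0,0,0
+L1 (α=0) → [0, 0, 0]
+L2 (α=1/3) → [184/3, 0, 79]
+L3 (α=2/5) → [608/5, 2/5, 439/5]
+L4 (α=5/8) → [1431/10, 4131/40, 1673/10]
→ [143, 103, 167]

(2,2) stack=L1,L2,L3,L4; from [0,0,0]:
L1 α=1/2: [120, 92, 193/2]
L2 α=6/7: [1488/7, 284/7, 673/14]
L3 α=6/7: [2160/49, 9818/49, 4033/98]
L4 α=1/2: [4561/98, 6085/49, 24515/196]
→ [47, 124, 125]

at x=0,y=3 over L1,L2,L3:
L1 α=1/7: [121/7, 204/7, 23]
L2 α=3/4: [361/7, 387/7, 194]
L3 α=2/3: [1537/21, 143/7, 626/3]
rounded: [73, 20, 209]

query (1,2) [L1,L2,L5,L6] — begin 0,0,0
L1 α=3/4: [129/2, 57, 66]
L2 α=1/8: [1239/16, 283/4, 317/4]
L5 α=1/4: [6789/64, 1457/16, 1387/16]
L6 α=1/3: [4087/32, 2113/24, 985/8]
= [128, 88, 123]

at x=1,y=2 over L1,L2,L5,L6,L7:
+L1 (α=3/4) → [129/2, 57, 66]
+L2 (α=1/8) → [1239/16, 283/4, 317/4]
+L5 (α=1/4) → [6789/64, 1457/16, 1387/16]
+L6 (α=1/3) → [4087/32, 2113/24, 985/8]
+L7 (α=1/8) → [34881/256, 16687/192, 8607/64]
rounded: [136, 87, 134]

(0,1) stack=L1,L2,L5,L6,L7; from [0,0,0]:
+L1 (α=0) → [0, 0, 0]
+L2 (α=1/3) → [184/3, 0, 79]
+L5 (α=3/4) → [2479/12, 30, 185/2]
+L6 (α=1/2) → [4471/24, 89/2, 397/4]
+L7 (α=4/5) → [28087/120, 249/10, 989/20]
= [234, 25, 49]

(0,0) stack=L1,L2,L5,L6; from [0,0,0]:
after L1 α=1: [233, 65, 128]
after L2 α=1/2: [453/2, 141/2, 72]
after L5 α=1/3: [184, 215/3, 172/3]
after L6 α=1: [46, 207, 255]
rounded: [46, 207, 255]

query (1,1) [L1,L2,L5,L6,L8] — begin 0,0,0
+L1 (α=1/2) → [219/2, 5, 87]
+L2 (α=1/2) → [681/4, 73/2, 99/2]
+L5 (α=2/3) → [659/4, 901/6, 41/2]
+L6 (α=1/5) → [783/5, 2162/15, 87/5]
+L8 (α=1/2) → [504/5, 3077/30, 747/10]
= [101, 103, 75]


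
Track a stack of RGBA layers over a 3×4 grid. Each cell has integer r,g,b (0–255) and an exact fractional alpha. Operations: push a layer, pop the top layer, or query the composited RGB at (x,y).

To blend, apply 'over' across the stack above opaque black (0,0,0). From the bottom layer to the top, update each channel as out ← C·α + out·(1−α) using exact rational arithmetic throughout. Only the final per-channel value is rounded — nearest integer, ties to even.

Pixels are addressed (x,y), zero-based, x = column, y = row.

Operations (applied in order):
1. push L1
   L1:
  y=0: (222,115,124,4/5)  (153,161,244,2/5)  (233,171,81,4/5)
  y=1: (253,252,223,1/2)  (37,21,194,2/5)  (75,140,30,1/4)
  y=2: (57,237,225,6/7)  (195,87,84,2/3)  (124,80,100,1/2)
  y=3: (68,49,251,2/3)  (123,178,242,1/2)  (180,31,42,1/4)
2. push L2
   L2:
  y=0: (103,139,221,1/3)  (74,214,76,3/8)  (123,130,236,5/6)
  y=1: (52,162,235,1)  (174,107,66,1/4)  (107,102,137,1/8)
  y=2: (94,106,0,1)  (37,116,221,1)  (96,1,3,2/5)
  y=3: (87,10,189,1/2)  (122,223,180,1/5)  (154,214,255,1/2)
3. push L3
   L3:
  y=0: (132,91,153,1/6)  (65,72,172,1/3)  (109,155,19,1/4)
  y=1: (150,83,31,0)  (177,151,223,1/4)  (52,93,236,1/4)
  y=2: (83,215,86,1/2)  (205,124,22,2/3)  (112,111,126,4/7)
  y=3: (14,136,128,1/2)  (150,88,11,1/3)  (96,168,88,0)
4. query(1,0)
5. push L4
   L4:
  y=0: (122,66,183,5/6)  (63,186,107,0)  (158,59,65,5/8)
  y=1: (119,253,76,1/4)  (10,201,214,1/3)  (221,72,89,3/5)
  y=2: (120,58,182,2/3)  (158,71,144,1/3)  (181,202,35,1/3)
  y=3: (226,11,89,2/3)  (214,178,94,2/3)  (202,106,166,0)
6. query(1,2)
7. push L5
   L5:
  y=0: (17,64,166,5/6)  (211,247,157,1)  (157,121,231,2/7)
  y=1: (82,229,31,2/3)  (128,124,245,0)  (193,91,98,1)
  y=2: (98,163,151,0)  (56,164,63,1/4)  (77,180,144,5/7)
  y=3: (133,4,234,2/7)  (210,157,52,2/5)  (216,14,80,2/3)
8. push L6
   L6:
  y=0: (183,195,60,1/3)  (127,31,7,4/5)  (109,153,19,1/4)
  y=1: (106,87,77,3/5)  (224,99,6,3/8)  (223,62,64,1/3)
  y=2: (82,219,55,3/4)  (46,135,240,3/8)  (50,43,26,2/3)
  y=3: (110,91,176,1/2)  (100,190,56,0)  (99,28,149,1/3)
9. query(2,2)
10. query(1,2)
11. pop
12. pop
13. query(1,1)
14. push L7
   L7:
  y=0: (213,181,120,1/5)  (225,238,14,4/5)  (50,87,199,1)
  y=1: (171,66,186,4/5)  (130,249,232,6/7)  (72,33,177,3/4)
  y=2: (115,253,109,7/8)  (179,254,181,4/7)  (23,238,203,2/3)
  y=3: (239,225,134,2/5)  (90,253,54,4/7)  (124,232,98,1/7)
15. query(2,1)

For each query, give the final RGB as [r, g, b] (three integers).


(1,0) stack=L1,L2,L3; from [0,0,0]:
+L1 (α=2/5) → [306/5, 322/5, 488/5]
+L2 (α=3/8) → [66, 241/2, 179/2]
+L3 (α=1/3) → [197/3, 313/3, 117]
→ [66, 104, 117]

(1,2) stack=L1,L2,L3,L4; from [0,0,0]:
+L1 (α=2/3) → [130, 58, 56]
+L2 (α=1) → [37, 116, 221]
+L3 (α=2/3) → [149, 364/3, 265/3]
+L4 (α=1/3) → [152, 941/9, 962/9]
→ [152, 105, 107]

(2,2) stack=L1,L2,L3,L4,L5,L6; from [0,0,0]:
+L1 (α=1/2) → [62, 40, 50]
+L2 (α=2/5) → [378/5, 122/5, 156/5]
+L3 (α=4/7) → [482/5, 2586/35, 2988/35]
+L4 (α=1/3) → [623/5, 12242/105, 7201/105]
+L5 (α=5/7) → [453/5, 118984/735, 90002/735]
+L6 (α=2/3) → [953/15, 182194/2205, 128222/2205]
→ [64, 83, 58]

(1,2) stack=L1,L2,L3,L4,L5,L6; from [0,0,0]:
+L1 (α=2/3) → [130, 58, 56]
+L2 (α=1) → [37, 116, 221]
+L3 (α=2/3) → [149, 364/3, 265/3]
+L4 (α=1/3) → [152, 941/9, 962/9]
+L5 (α=1/4) → [128, 1433/12, 1151/12]
+L6 (α=3/8) → [389/4, 12025/96, 14395/96]
→ [97, 125, 150]

(1,1) stack=L1,L2,L3,L4; from [0,0,0]:
L1 α=2/5: [74/5, 42/5, 388/5]
L2 α=1/4: [273/5, 661/20, 747/10]
L3 α=1/4: [426/5, 5003/80, 4471/40]
L4 α=1/3: [902/15, 13043/120, 2917/20]
→ [60, 109, 146]

query (2,1) [L1,L2,L3,L4,L7] — begin 0,0,0
L1 α=1/4: [75/4, 35, 15/2]
L2 α=1/8: [953/32, 347/8, 379/16]
L3 α=1/4: [4523/128, 1785/32, 4913/64]
L4 α=3/5: [9391/64, 5241/80, 13457/160]
L7 α=3/4: [23215/256, 13161/320, 98417/640]
= [91, 41, 154]


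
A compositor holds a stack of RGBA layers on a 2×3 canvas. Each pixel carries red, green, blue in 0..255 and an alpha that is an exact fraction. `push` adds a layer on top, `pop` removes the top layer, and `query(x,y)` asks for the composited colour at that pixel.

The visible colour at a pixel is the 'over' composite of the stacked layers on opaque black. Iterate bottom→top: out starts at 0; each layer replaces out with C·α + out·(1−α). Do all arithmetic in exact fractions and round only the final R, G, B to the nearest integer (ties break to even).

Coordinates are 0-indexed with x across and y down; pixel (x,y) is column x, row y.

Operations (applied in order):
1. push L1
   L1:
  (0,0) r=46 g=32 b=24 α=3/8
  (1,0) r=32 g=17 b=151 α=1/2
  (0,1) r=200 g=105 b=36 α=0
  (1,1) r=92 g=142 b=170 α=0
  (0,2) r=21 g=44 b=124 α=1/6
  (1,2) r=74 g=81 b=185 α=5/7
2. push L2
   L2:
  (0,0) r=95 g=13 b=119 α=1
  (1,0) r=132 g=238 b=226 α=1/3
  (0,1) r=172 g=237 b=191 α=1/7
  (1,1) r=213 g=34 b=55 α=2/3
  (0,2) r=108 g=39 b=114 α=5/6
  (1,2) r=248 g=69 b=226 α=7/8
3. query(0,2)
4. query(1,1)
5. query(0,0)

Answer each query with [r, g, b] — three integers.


query (0,2) [L1,L2] — begin 0,0,0
after L1 α=1/6: [7/2, 22/3, 62/3]
after L2 α=5/6: [1087/12, 607/18, 886/9]
rounded: [91, 34, 98]

(1,1) stack=L1,L2; from [0,0,0]:
after L1 α=0: [0, 0, 0]
after L2 α=2/3: [142, 68/3, 110/3]
rounded: [142, 23, 37]

query (0,0) [L1,L2] — begin 0,0,0
L1 α=3/8: [69/4, 12, 9]
L2 α=1: [95, 13, 119]
= [95, 13, 119]


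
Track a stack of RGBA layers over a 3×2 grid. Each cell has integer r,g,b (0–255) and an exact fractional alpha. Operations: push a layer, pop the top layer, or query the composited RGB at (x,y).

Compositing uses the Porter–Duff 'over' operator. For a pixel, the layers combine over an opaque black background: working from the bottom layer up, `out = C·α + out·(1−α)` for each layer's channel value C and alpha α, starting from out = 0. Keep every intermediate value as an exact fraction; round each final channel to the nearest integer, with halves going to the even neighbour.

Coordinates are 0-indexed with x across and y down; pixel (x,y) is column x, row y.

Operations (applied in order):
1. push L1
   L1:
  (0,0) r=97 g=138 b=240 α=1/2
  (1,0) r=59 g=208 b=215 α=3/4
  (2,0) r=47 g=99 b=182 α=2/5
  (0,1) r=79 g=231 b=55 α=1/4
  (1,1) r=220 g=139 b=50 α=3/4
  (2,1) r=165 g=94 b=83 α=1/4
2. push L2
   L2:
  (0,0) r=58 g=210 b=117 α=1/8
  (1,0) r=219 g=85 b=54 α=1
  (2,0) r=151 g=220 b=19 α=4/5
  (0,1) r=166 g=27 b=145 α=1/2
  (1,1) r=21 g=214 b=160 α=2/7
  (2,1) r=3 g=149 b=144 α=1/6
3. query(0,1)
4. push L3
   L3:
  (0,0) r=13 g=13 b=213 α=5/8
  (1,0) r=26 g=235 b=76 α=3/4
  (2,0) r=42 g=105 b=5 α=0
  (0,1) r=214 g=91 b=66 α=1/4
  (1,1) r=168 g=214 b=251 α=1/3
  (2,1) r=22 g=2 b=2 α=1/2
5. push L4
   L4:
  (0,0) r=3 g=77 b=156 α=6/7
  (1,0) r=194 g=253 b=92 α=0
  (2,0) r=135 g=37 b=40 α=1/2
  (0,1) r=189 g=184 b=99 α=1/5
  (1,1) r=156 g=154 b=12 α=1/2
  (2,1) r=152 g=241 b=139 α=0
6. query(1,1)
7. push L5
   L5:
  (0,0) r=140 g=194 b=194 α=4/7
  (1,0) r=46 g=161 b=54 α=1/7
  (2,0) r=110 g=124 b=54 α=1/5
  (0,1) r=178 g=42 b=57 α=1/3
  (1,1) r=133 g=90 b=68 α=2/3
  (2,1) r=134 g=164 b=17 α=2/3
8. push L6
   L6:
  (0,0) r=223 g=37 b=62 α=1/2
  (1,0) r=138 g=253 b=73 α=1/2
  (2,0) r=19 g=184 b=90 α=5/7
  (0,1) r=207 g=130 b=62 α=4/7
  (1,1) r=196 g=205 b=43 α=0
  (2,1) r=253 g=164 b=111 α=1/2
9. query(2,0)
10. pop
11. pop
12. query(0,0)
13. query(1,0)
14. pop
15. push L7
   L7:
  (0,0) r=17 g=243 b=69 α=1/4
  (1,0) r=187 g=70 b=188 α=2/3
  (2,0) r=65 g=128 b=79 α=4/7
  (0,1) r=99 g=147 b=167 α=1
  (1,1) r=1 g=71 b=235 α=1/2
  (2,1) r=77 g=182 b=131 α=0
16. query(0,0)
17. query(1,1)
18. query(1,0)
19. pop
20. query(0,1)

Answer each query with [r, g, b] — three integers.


(0,1) stack=L1,L2; from [0,0,0]:
L1 α=1/4: [79/4, 231/4, 55/4]
L2 α=1/2: [743/8, 339/8, 635/8]
→ [93, 42, 79]

at x=1,y=1 over L1,L2,L3,L4:
+L1 (α=3/4) → [165, 417/4, 75/2]
+L2 (α=2/7) → [867/7, 3797/28, 145/2]
+L3 (α=1/3) → [970/7, 6793/42, 132]
+L4 (α=1/2) → [1031/7, 13261/84, 72]
→ [147, 158, 72]

at x=2,y=0 over L1,L2,L3,L4,L5,L6:
after L1 α=2/5: [94/5, 198/5, 364/5]
after L2 α=4/5: [3114/25, 4598/25, 744/25]
after L3 α=0: [3114/25, 4598/25, 744/25]
after L4 α=1/2: [6489/50, 5523/50, 872/25]
after L5 α=1/5: [15728/125, 14146/125, 4838/125]
after L6 α=5/7: [43331/875, 143292/875, 9418/125]
→ [50, 164, 75]

query (0,0) [L1,L2,L3,L4] — begin 0,0,0
after L1 α=1/2: [97/2, 69, 120]
after L2 α=1/8: [795/16, 693/8, 957/8]
after L3 α=5/8: [3425/128, 2599/64, 11391/64]
after L4 α=6/7: [5729/896, 32167/448, 10185/64]
rounded: [6, 72, 159]

query (1,0) [L1,L2,L3,L4] — begin 0,0,0
after L1 α=3/4: [177/4, 156, 645/4]
after L2 α=1: [219, 85, 54]
after L3 α=3/4: [297/4, 395/2, 141/2]
after L4 α=0: [297/4, 395/2, 141/2]
rounded: [74, 198, 70]

query (0,0) [L1,L2,L3,L7] — begin 0,0,0
L1 α=1/2: [97/2, 69, 120]
L2 α=1/8: [795/16, 693/8, 957/8]
L3 α=5/8: [3425/128, 2599/64, 11391/64]
L7 α=1/4: [12451/512, 23349/256, 38589/256]
rounded: [24, 91, 151]

query (1,1) [L1,L2,L3,L7] — begin 0,0,0
+L1 (α=3/4) → [165, 417/4, 75/2]
+L2 (α=2/7) → [867/7, 3797/28, 145/2]
+L3 (α=1/3) → [970/7, 6793/42, 132]
+L7 (α=1/2) → [977/14, 9775/84, 367/2]
= [70, 116, 184]

at x=1,y=0 over L1,L2,L3,L7:
after L1 α=3/4: [177/4, 156, 645/4]
after L2 α=1: [219, 85, 54]
after L3 α=3/4: [297/4, 395/2, 141/2]
after L7 α=2/3: [1793/12, 225/2, 893/6]
rounded: [149, 112, 149]

(0,1) stack=L1,L2,L3; from [0,0,0]:
L1 α=1/4: [79/4, 231/4, 55/4]
L2 α=1/2: [743/8, 339/8, 635/8]
L3 α=1/4: [3941/32, 1745/32, 2433/32]
rounded: [123, 55, 76]
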